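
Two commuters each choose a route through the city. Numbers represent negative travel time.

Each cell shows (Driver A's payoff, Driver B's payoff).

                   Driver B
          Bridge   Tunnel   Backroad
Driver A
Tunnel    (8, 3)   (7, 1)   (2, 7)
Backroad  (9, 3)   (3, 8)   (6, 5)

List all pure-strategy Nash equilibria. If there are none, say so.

No pure-strategy Nash equilibrium.

Driver A against Bridge: payoffs 8, 9 → best response Backroad.
Driver A against Tunnel: payoffs 7, 3 → best response Tunnel.
Driver A against Backroad: payoffs 2, 6 → best response Backroad.
Driver B against Tunnel: payoffs 3, 1, 7 → best response Backroad.
Driver B against Backroad: payoffs 3, 8, 5 → best response Tunnel.
No profile is a mutual best response for all players.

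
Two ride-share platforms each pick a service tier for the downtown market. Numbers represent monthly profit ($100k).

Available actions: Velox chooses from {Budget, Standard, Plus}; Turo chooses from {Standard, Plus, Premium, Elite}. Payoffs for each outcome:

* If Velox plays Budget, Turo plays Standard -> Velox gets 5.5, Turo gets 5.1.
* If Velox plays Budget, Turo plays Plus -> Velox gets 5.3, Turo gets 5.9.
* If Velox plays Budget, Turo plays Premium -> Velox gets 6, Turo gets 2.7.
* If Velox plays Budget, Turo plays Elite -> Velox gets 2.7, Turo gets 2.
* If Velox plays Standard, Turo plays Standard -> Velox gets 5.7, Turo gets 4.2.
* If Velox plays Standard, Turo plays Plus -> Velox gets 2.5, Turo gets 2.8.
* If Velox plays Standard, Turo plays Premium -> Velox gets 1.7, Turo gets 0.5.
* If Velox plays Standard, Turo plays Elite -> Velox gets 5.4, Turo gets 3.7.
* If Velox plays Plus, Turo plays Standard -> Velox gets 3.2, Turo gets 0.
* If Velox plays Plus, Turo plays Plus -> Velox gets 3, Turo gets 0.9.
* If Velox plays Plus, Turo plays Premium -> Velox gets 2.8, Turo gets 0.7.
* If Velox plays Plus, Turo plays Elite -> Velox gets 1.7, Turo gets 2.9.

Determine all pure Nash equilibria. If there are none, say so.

(Budget, Standard): Velox can switch to Standard (5.5 → 5.7). Not NE.
(Budget, Plus): Velox gets 5.3, best alternative 3; Turo gets 5.9, best alternative 5.1. No profitable deviation — NE.
(Budget, Premium): Turo can switch to Standard (2.7 → 5.1). Not NE.
(Budget, Elite): Velox can switch to Standard (2.7 → 5.4). Not NE.
(Standard, Standard): Velox gets 5.7, best alternative 5.5; Turo gets 4.2, best alternative 3.7. No profitable deviation — NE.
(Standard, Plus): Velox can switch to Budget (2.5 → 5.3). Not NE.
(Standard, Premium): Velox can switch to Budget (1.7 → 6). Not NE.
(Standard, Elite): Turo can switch to Standard (3.7 → 4.2). Not NE.
(Plus, Standard): Velox can switch to Budget (3.2 → 5.5). Not NE.
(Plus, Plus): Velox can switch to Budget (3 → 5.3). Not NE.
(The remaining 2 profiles each have a profitable deviation by the same check.)

(Budget, Plus) and (Standard, Standard)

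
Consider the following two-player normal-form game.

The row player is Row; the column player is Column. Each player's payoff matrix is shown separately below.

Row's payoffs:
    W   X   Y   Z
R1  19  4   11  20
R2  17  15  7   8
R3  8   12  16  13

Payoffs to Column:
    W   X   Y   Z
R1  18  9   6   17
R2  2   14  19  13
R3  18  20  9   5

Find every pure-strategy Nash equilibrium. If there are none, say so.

(R1, W): Row gets 19, best alternative 17; Column gets 18, best alternative 17. No profitable deviation — NE.
(R1, X): Row can switch to R2 (4 → 15). Not NE.
(R1, Y): Row can switch to R3 (11 → 16). Not NE.
(R1, Z): Column can switch to W (17 → 18). Not NE.
(R2, W): Row can switch to R1 (17 → 19). Not NE.
(R2, X): Column can switch to Y (14 → 19). Not NE.
(R2, Y): Row can switch to R1 (7 → 11). Not NE.
(R2, Z): Row can switch to R1 (8 → 20). Not NE.
(R3, W): Row can switch to R1 (8 → 19). Not NE.
(R3, X): Row can switch to R2 (12 → 15). Not NE.
(R3, Y): Column can switch to W (9 → 18). Not NE.
(R3, Z): Row can switch to R1 (13 → 20). Not NE.

Pure NE: (R1, W)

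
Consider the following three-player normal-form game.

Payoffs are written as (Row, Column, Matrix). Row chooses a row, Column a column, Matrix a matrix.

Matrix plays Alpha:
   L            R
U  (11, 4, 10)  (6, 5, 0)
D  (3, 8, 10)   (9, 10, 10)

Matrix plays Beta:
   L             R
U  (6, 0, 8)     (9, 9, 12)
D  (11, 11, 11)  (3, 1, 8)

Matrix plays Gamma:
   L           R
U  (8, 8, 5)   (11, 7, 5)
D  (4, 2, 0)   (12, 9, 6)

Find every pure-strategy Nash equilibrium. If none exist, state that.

(U, R, Beta) and (D, L, Beta) and (D, R, Alpha)

Row against (L, Alpha): payoffs 11, 3 → best response U.
Row against (L, Beta): payoffs 6, 11 → best response D.
Row against (L, Gamma): payoffs 8, 4 → best response U.
Row against (R, Alpha): payoffs 6, 9 → best response D.
Row against (R, Beta): payoffs 9, 3 → best response U.
Row against (R, Gamma): payoffs 11, 12 → best response D.
Column against (U, Alpha): payoffs 4, 5 → best response R.
Column against (U, Beta): payoffs 0, 9 → best response R.
Column against (U, Gamma): payoffs 8, 7 → best response L.
Column against (D, Alpha): payoffs 8, 10 → best response R.
Column against (D, Beta): payoffs 11, 1 → best response L.
Column against (D, Gamma): payoffs 2, 9 → best response R.
Matrix against (U, L): payoffs 10, 8, 5 → best response Alpha.
Matrix against (U, R): payoffs 0, 12, 5 → best response Beta.
Matrix against (D, L): payoffs 10, 11, 0 → best response Beta.
Matrix against (D, R): payoffs 10, 8, 6 → best response Alpha.
Mutual best responses: (U, R, Beta); (D, L, Beta); (D, R, Alpha).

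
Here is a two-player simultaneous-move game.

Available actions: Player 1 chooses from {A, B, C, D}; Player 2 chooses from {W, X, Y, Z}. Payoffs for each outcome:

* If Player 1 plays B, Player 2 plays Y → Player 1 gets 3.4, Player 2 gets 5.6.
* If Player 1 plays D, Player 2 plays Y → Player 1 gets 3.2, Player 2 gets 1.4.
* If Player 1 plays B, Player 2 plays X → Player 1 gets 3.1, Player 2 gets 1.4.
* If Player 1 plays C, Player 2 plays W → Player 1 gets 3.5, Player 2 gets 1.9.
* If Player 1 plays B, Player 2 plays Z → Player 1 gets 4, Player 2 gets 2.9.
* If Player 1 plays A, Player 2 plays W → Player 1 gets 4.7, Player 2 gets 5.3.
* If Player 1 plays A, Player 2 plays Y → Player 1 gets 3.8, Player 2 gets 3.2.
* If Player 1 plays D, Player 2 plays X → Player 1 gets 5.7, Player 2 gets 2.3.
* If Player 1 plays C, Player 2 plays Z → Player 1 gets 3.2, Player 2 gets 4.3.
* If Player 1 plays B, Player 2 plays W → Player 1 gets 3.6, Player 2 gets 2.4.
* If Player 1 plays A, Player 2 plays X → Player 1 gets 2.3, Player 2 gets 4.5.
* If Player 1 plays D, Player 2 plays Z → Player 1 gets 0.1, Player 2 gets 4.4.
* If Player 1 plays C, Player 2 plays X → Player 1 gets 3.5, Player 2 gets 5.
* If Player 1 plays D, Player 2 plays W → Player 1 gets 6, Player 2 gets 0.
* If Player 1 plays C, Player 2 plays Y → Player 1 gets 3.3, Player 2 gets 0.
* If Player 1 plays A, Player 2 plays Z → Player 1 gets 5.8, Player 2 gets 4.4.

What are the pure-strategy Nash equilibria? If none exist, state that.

(A, W): Player 1 can switch to D (4.7 → 6). Not NE.
(A, X): Player 1 can switch to B (2.3 → 3.1). Not NE.
(A, Y): Player 2 can switch to W (3.2 → 5.3). Not NE.
(A, Z): Player 2 can switch to W (4.4 → 5.3). Not NE.
(B, W): Player 1 can switch to A (3.6 → 4.7). Not NE.
(B, X): Player 1 can switch to C (3.1 → 3.5). Not NE.
(The remaining 10 profiles each have a profitable deviation by the same check.)

There is no pure-strategy Nash equilibrium.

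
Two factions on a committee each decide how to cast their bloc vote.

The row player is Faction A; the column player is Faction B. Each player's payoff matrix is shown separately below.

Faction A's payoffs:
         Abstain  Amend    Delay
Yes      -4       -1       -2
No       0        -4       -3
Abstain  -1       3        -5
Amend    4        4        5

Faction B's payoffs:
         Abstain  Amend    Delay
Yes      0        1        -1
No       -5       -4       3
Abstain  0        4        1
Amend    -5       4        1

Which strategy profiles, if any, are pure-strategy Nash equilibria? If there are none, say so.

Pure NE: (Amend, Amend)

Check each profile: it is a Nash equilibrium iff no player can strictly gain by switching unilaterally.
(Yes, Abstain): Faction A can switch to No (-4 → 0). Not NE.
(Yes, Amend): Faction A can switch to Abstain (-1 → 3). Not NE.
(Yes, Delay): Faction A can switch to Amend (-2 → 5). Not NE.
(No, Abstain): Faction A can switch to Amend (0 → 4). Not NE.
(No, Amend): Faction A can switch to Yes (-4 → -1). Not NE.
(No, Delay): Faction A can switch to Yes (-3 → -2). Not NE.
(Abstain, Abstain): Faction A can switch to No (-1 → 0). Not NE.
(Abstain, Amend): Faction A can switch to Amend (3 → 4). Not NE.
(Abstain, Delay): Faction A can switch to Yes (-5 → -2). Not NE.
(Amend, Abstain): Faction B can switch to Amend (-5 → 4). Not NE.
(Amend, Amend): Faction A gets 4, best alternative 3; Faction B gets 4, best alternative 1. No profitable deviation — NE.
(Amend, Delay): Faction B can switch to Amend (1 → 4). Not NE.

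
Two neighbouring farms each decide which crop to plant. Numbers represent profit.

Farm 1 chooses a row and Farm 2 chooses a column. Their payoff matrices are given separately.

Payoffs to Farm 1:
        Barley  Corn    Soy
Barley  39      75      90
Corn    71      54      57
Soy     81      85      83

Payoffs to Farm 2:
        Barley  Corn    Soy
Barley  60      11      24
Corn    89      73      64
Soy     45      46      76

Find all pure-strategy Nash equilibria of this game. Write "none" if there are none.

No pure-strategy Nash equilibrium.

(Barley, Barley): Farm 1 can switch to Corn (39 → 71). Not NE.
(Barley, Corn): Farm 1 can switch to Soy (75 → 85). Not NE.
(Barley, Soy): Farm 2 can switch to Barley (24 → 60). Not NE.
(Corn, Barley): Farm 1 can switch to Soy (71 → 81). Not NE.
(Corn, Corn): Farm 1 can switch to Barley (54 → 75). Not NE.
(Corn, Soy): Farm 1 can switch to Barley (57 → 90). Not NE.
(Soy, Barley): Farm 2 can switch to Corn (45 → 46). Not NE.
(Soy, Corn): Farm 2 can switch to Soy (46 → 76). Not NE.
(Soy, Soy): Farm 1 can switch to Barley (83 → 90). Not NE.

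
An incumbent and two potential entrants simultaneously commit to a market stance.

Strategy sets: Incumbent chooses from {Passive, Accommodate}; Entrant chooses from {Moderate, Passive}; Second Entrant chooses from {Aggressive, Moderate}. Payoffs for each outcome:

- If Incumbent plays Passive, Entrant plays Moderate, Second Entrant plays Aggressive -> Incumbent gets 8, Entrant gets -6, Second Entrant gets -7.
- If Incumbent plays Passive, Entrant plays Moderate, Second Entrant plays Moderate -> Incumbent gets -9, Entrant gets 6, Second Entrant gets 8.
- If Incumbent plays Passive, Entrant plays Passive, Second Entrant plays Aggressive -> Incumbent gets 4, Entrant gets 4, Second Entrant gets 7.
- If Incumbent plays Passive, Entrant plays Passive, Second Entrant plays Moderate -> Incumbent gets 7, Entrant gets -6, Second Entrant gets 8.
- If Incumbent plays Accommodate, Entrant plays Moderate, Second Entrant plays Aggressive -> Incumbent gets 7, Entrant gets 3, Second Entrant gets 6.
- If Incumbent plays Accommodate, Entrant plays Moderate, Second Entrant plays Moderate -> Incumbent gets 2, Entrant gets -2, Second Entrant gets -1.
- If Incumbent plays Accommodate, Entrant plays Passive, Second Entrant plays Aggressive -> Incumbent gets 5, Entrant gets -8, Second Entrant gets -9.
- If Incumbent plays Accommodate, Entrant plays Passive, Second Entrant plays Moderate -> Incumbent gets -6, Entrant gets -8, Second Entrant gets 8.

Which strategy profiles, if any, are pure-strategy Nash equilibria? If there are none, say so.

No pure-strategy Nash equilibrium.

Mark each player's best response to every combination of opponents' strategies; a profile where every player is best-responding is a pure Nash equilibrium.
Incumbent against (Moderate, Aggressive): payoffs 8, 7 → best response Passive.
Incumbent against (Moderate, Moderate): payoffs -9, 2 → best response Accommodate.
Incumbent against (Passive, Aggressive): payoffs 4, 5 → best response Accommodate.
Incumbent against (Passive, Moderate): payoffs 7, -6 → best response Passive.
Entrant against (Passive, Aggressive): payoffs -6, 4 → best response Passive.
Entrant against (Passive, Moderate): payoffs 6, -6 → best response Moderate.
Entrant against (Accommodate, Aggressive): payoffs 3, -8 → best response Moderate.
Entrant against (Accommodate, Moderate): payoffs -2, -8 → best response Moderate.
Second Entrant against (Passive, Moderate): payoffs -7, 8 → best response Moderate.
Second Entrant against (Passive, Passive): payoffs 7, 8 → best response Moderate.
Second Entrant against (Accommodate, Moderate): payoffs 6, -1 → best response Aggressive.
Second Entrant against (Accommodate, Passive): payoffs -9, 8 → best response Moderate.
No profile is a mutual best response for all players.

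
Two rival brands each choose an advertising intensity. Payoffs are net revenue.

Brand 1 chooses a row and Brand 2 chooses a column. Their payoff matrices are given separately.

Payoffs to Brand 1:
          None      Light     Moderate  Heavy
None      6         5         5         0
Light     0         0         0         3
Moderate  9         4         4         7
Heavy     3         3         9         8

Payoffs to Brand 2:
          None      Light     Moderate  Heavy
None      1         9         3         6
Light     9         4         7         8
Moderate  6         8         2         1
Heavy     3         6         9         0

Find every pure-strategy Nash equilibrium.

Brand 1 against None: payoffs 6, 0, 9, 3 → best response Moderate.
Brand 1 against Light: payoffs 5, 0, 4, 3 → best response None.
Brand 1 against Moderate: payoffs 5, 0, 4, 9 → best response Heavy.
Brand 1 against Heavy: payoffs 0, 3, 7, 8 → best response Heavy.
Brand 2 against None: payoffs 1, 9, 3, 6 → best response Light.
Brand 2 against Light: payoffs 9, 4, 7, 8 → best response None.
Brand 2 against Moderate: payoffs 6, 8, 2, 1 → best response Light.
Brand 2 against Heavy: payoffs 3, 6, 9, 0 → best response Moderate.
Mutual best responses: (None, Light); (Heavy, Moderate).

(None, Light), (Heavy, Moderate)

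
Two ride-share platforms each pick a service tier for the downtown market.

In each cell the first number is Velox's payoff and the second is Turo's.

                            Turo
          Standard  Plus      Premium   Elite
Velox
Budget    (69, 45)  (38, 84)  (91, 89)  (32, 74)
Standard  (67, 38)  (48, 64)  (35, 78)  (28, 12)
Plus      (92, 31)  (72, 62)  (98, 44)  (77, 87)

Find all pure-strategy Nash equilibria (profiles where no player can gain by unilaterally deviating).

Velox against Standard: payoffs 69, 67, 92 → best response Plus.
Velox against Plus: payoffs 38, 48, 72 → best response Plus.
Velox against Premium: payoffs 91, 35, 98 → best response Plus.
Velox against Elite: payoffs 32, 28, 77 → best response Plus.
Turo against Budget: payoffs 45, 84, 89, 74 → best response Premium.
Turo against Standard: payoffs 38, 64, 78, 12 → best response Premium.
Turo against Plus: payoffs 31, 62, 44, 87 → best response Elite.
Mutual best responses: (Plus, Elite).

The unique pure-strategy Nash equilibrium is (Plus, Elite).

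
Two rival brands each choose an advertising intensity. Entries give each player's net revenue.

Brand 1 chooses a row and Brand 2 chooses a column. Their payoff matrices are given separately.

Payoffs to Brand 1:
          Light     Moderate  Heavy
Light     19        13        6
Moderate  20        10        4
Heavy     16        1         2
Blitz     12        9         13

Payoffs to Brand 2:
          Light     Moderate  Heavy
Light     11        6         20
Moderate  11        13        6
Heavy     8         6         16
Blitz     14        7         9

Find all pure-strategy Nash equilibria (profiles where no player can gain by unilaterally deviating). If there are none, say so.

Brand 1 against Light: payoffs 19, 20, 16, 12 → best response Moderate.
Brand 1 against Moderate: payoffs 13, 10, 1, 9 → best response Light.
Brand 1 against Heavy: payoffs 6, 4, 2, 13 → best response Blitz.
Brand 2 against Light: payoffs 11, 6, 20 → best response Heavy.
Brand 2 against Moderate: payoffs 11, 13, 6 → best response Moderate.
Brand 2 against Heavy: payoffs 8, 6, 16 → best response Heavy.
Brand 2 against Blitz: payoffs 14, 7, 9 → best response Light.
No profile is a mutual best response for all players.

This game has no pure Nash equilibrium.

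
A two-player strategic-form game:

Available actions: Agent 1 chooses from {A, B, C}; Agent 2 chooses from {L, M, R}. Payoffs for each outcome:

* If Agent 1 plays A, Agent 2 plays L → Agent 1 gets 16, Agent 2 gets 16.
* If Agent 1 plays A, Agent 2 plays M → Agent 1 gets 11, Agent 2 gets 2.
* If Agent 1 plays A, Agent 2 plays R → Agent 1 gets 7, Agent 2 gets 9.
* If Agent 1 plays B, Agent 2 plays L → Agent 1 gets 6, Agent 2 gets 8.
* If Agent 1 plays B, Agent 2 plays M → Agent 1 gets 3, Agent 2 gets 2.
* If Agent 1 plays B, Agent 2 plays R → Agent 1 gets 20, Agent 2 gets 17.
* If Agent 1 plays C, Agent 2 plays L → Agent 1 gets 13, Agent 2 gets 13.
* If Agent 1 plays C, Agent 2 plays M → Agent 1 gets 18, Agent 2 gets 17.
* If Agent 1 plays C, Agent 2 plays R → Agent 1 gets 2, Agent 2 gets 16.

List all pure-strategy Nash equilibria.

The pure Nash equilibria are (A, L), (B, R), (C, M).

For each player, find the best response to each opponent profile; mutual best responses are the pure NE.
Agent 1 against L: payoffs 16, 6, 13 → best response A.
Agent 1 against M: payoffs 11, 3, 18 → best response C.
Agent 1 against R: payoffs 7, 20, 2 → best response B.
Agent 2 against A: payoffs 16, 2, 9 → best response L.
Agent 2 against B: payoffs 8, 2, 17 → best response R.
Agent 2 against C: payoffs 13, 17, 16 → best response M.
Mutual best responses: (A, L); (B, R); (C, M).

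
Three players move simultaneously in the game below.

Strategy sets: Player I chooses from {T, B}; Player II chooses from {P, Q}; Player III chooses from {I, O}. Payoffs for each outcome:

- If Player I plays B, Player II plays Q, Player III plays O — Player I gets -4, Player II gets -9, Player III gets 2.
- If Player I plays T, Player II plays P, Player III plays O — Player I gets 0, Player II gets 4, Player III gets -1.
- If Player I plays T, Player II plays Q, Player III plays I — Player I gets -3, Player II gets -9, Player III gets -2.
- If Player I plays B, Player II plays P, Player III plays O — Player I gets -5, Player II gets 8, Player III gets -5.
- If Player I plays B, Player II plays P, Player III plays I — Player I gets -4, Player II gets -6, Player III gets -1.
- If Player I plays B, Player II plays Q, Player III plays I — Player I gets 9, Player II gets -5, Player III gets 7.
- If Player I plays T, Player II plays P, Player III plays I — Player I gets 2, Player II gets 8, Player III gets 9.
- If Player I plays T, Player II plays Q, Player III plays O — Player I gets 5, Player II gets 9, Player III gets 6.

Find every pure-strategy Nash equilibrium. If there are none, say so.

(T, P, I): Player I gets 2, best alternative -4; Player II gets 8, best alternative -9; Player III gets 9, best alternative -1. No profitable deviation — NE.
(T, P, O): Player II can switch to Q (4 → 9). Not NE.
(T, Q, I): Player I can switch to B (-3 → 9). Not NE.
(T, Q, O): Player I gets 5, best alternative -4; Player II gets 9, best alternative 4; Player III gets 6, best alternative -2. No profitable deviation — NE.
(B, P, I): Player I can switch to T (-4 → 2). Not NE.
(B, P, O): Player I can switch to T (-5 → 0). Not NE.
(B, Q, I): Player I gets 9, best alternative -3; Player II gets -5, best alternative -6; Player III gets 7, best alternative 2. No profitable deviation — NE.
(B, Q, O): Player I can switch to T (-4 → 5). Not NE.

Pure-strategy Nash equilibria: (T, P, I); (T, Q, O); (B, Q, I)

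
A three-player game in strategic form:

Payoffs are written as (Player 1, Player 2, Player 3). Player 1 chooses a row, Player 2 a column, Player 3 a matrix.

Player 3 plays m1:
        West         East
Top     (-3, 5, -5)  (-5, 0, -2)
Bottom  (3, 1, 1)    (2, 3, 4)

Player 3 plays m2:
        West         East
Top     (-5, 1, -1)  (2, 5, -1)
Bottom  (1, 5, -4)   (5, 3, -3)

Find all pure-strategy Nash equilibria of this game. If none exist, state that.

(Bottom, East, m1)

Check each profile: it is a Nash equilibrium iff no player can strictly gain by switching unilaterally.
(Top, West, m1): Player 1 can switch to Bottom (-3 → 3). Not NE.
(Top, West, m2): Player 1 can switch to Bottom (-5 → 1). Not NE.
(Top, East, m1): Player 1 can switch to Bottom (-5 → 2). Not NE.
(Top, East, m2): Player 1 can switch to Bottom (2 → 5). Not NE.
(Bottom, West, m1): Player 2 can switch to East (1 → 3). Not NE.
(Bottom, West, m2): Player 3 can switch to m1 (-4 → 1). Not NE.
(Bottom, East, m1): Player 1 gets 2, best alternative -5; Player 2 gets 3, best alternative 1; Player 3 gets 4, best alternative -3. No profitable deviation — NE.
(The remaining 1 profile has a profitable deviation by the same check.)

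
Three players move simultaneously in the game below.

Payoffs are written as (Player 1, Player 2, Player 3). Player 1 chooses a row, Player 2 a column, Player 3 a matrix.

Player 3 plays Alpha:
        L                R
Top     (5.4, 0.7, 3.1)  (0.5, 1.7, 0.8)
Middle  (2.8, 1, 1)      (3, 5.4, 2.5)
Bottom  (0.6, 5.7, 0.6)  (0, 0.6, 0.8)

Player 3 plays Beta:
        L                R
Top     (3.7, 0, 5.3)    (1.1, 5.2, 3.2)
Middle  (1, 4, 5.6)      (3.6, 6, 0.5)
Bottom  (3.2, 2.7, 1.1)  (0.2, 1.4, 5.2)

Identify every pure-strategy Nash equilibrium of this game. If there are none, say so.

Player 1 against (L, Alpha): payoffs 5.4, 2.8, 0.6 → best response Top.
Player 1 against (L, Beta): payoffs 3.7, 1, 3.2 → best response Top.
Player 1 against (R, Alpha): payoffs 0.5, 3, 0 → best response Middle.
Player 1 against (R, Beta): payoffs 1.1, 3.6, 0.2 → best response Middle.
Player 2 against (Top, Alpha): payoffs 0.7, 1.7 → best response R.
Player 2 against (Top, Beta): payoffs 0, 5.2 → best response R.
Player 2 against (Middle, Alpha): payoffs 1, 5.4 → best response R.
Player 2 against (Middle, Beta): payoffs 4, 6 → best response R.
Player 2 against (Bottom, Alpha): payoffs 5.7, 0.6 → best response L.
Player 2 against (Bottom, Beta): payoffs 2.7, 1.4 → best response L.
Player 3 against (Top, L): payoffs 3.1, 5.3 → best response Beta.
Player 3 against (Top, R): payoffs 0.8, 3.2 → best response Beta.
Player 3 against (Middle, L): payoffs 1, 5.6 → best response Beta.
Player 3 against (Middle, R): payoffs 2.5, 0.5 → best response Alpha.
Player 3 against (Bottom, L): payoffs 0.6, 1.1 → best response Beta.
Player 3 against (Bottom, R): payoffs 0.8, 5.2 → best response Beta.
Mutual best responses: (Middle, R, Alpha).

Pure NE: (Middle, R, Alpha)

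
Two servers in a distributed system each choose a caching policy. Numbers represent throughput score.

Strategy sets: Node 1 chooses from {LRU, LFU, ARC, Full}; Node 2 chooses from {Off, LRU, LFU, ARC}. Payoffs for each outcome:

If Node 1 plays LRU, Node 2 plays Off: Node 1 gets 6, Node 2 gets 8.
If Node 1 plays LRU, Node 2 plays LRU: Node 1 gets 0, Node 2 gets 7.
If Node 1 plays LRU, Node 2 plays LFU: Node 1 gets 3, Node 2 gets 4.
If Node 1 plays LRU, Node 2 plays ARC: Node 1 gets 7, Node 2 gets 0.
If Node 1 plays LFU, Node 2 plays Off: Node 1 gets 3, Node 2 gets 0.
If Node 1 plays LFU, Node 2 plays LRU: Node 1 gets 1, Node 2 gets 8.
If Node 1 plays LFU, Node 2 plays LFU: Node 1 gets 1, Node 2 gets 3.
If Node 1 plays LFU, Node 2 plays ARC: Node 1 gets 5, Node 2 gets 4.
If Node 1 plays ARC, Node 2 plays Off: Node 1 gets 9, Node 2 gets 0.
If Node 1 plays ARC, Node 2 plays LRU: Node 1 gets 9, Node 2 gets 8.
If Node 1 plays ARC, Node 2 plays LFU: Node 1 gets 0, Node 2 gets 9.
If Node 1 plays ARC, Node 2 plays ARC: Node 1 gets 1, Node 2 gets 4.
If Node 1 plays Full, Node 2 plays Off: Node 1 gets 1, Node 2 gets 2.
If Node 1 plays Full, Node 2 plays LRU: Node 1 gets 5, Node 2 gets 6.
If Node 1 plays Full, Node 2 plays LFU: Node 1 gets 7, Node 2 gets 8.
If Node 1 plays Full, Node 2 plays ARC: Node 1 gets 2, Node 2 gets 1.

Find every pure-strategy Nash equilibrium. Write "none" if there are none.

Node 1 against Off: payoffs 6, 3, 9, 1 → best response ARC.
Node 1 against LRU: payoffs 0, 1, 9, 5 → best response ARC.
Node 1 against LFU: payoffs 3, 1, 0, 7 → best response Full.
Node 1 against ARC: payoffs 7, 5, 1, 2 → best response LRU.
Node 2 against LRU: payoffs 8, 7, 4, 0 → best response Off.
Node 2 against LFU: payoffs 0, 8, 3, 4 → best response LRU.
Node 2 against ARC: payoffs 0, 8, 9, 4 → best response LFU.
Node 2 against Full: payoffs 2, 6, 8, 1 → best response LFU.
Mutual best responses: (Full, LFU).

Pure NE: (Full, LFU)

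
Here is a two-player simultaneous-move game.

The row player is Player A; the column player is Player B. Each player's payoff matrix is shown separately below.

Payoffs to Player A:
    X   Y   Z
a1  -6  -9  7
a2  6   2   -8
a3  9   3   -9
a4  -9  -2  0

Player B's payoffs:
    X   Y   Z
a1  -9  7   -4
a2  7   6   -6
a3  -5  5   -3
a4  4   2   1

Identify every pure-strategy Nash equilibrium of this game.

(a3, Y)

Player A against X: payoffs -6, 6, 9, -9 → best response a3.
Player A against Y: payoffs -9, 2, 3, -2 → best response a3.
Player A against Z: payoffs 7, -8, -9, 0 → best response a1.
Player B against a1: payoffs -9, 7, -4 → best response Y.
Player B against a2: payoffs 7, 6, -6 → best response X.
Player B against a3: payoffs -5, 5, -3 → best response Y.
Player B against a4: payoffs 4, 2, 1 → best response X.
Mutual best responses: (a3, Y).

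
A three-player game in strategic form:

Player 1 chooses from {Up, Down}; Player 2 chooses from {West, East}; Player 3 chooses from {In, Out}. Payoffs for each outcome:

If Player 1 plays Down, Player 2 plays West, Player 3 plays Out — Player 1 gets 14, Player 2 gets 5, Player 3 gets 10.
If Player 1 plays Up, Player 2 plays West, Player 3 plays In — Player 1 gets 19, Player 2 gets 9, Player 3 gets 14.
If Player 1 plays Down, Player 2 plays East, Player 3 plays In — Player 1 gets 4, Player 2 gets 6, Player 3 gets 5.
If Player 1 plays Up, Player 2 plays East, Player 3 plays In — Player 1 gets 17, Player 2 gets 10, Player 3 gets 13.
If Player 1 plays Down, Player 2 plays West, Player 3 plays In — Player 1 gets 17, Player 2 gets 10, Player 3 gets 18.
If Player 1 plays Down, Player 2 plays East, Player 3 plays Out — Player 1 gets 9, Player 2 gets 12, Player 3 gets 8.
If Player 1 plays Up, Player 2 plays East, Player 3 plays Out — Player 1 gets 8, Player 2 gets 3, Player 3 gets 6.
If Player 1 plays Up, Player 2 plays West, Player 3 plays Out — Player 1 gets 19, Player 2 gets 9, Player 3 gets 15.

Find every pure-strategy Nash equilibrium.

Player 1 against (West, In): payoffs 19, 17 → best response Up.
Player 1 against (West, Out): payoffs 19, 14 → best response Up.
Player 1 against (East, In): payoffs 17, 4 → best response Up.
Player 1 against (East, Out): payoffs 8, 9 → best response Down.
Player 2 against (Up, In): payoffs 9, 10 → best response East.
Player 2 against (Up, Out): payoffs 9, 3 → best response West.
Player 2 against (Down, In): payoffs 10, 6 → best response West.
Player 2 against (Down, Out): payoffs 5, 12 → best response East.
Player 3 against (Up, West): payoffs 14, 15 → best response Out.
Player 3 against (Up, East): payoffs 13, 6 → best response In.
Player 3 against (Down, West): payoffs 18, 10 → best response In.
Player 3 against (Down, East): payoffs 5, 8 → best response Out.
Mutual best responses: (Up, West, Out); (Up, East, In); (Down, East, Out).

Pure-strategy Nash equilibria: (Up, West, Out) and (Up, East, In) and (Down, East, Out)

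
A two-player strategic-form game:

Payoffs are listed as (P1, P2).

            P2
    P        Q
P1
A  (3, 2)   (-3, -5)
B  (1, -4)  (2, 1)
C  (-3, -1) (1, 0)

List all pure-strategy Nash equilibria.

(A, P), (B, Q)

P1 against P: payoffs 3, 1, -3 → best response A.
P1 against Q: payoffs -3, 2, 1 → best response B.
P2 against A: payoffs 2, -5 → best response P.
P2 against B: payoffs -4, 1 → best response Q.
P2 against C: payoffs -1, 0 → best response Q.
Mutual best responses: (A, P); (B, Q).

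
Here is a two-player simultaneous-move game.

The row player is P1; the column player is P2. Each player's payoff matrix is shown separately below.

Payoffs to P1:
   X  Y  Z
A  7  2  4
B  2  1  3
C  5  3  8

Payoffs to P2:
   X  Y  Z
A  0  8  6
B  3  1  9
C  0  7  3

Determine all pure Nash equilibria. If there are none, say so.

Pure NE: (C, Y)

P1 against X: payoffs 7, 2, 5 → best response A.
P1 against Y: payoffs 2, 1, 3 → best response C.
P1 against Z: payoffs 4, 3, 8 → best response C.
P2 against A: payoffs 0, 8, 6 → best response Y.
P2 against B: payoffs 3, 1, 9 → best response Z.
P2 against C: payoffs 0, 7, 3 → best response Y.
Mutual best responses: (C, Y).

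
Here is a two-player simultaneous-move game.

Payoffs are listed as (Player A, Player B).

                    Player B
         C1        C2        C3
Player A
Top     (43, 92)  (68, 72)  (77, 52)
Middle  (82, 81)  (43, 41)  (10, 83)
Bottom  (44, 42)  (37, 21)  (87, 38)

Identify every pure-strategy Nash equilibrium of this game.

(Top, C1): Player A can switch to Middle (43 → 82). Not NE.
(Top, C2): Player B can switch to C1 (72 → 92). Not NE.
(Top, C3): Player A can switch to Bottom (77 → 87). Not NE.
(Middle, C1): Player B can switch to C3 (81 → 83). Not NE.
(Middle, C2): Player A can switch to Top (43 → 68). Not NE.
(Middle, C3): Player A can switch to Top (10 → 77). Not NE.
(Bottom, C1): Player A can switch to Middle (44 → 82). Not NE.
(Bottom, C2): Player A can switch to Top (37 → 68). Not NE.
(Bottom, C3): Player B can switch to C1 (38 → 42). Not NE.

No pure-strategy Nash equilibrium.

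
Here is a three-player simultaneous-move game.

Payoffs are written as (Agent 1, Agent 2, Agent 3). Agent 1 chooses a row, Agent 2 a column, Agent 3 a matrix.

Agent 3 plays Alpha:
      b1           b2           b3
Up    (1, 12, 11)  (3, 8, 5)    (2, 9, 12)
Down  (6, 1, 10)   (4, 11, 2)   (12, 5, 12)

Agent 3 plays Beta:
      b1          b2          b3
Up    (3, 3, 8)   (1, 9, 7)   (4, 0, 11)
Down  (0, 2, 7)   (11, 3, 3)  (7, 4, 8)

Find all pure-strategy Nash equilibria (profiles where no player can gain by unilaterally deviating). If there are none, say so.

There is no pure-strategy Nash equilibrium.

Agent 1 against (b1, Alpha): payoffs 1, 6 → best response Down.
Agent 1 against (b1, Beta): payoffs 3, 0 → best response Up.
Agent 1 against (b2, Alpha): payoffs 3, 4 → best response Down.
Agent 1 against (b2, Beta): payoffs 1, 11 → best response Down.
Agent 1 against (b3, Alpha): payoffs 2, 12 → best response Down.
Agent 1 against (b3, Beta): payoffs 4, 7 → best response Down.
Agent 2 against (Up, Alpha): payoffs 12, 8, 9 → best response b1.
Agent 2 against (Up, Beta): payoffs 3, 9, 0 → best response b2.
Agent 2 against (Down, Alpha): payoffs 1, 11, 5 → best response b2.
Agent 2 against (Down, Beta): payoffs 2, 3, 4 → best response b3.
Agent 3 against (Up, b1): payoffs 11, 8 → best response Alpha.
Agent 3 against (Up, b2): payoffs 5, 7 → best response Beta.
Agent 3 against (Up, b3): payoffs 12, 11 → best response Alpha.
Agent 3 against (Down, b1): payoffs 10, 7 → best response Alpha.
Agent 3 against (Down, b2): payoffs 2, 3 → best response Beta.
Agent 3 against (Down, b3): payoffs 12, 8 → best response Alpha.
No profile is a mutual best response for all players.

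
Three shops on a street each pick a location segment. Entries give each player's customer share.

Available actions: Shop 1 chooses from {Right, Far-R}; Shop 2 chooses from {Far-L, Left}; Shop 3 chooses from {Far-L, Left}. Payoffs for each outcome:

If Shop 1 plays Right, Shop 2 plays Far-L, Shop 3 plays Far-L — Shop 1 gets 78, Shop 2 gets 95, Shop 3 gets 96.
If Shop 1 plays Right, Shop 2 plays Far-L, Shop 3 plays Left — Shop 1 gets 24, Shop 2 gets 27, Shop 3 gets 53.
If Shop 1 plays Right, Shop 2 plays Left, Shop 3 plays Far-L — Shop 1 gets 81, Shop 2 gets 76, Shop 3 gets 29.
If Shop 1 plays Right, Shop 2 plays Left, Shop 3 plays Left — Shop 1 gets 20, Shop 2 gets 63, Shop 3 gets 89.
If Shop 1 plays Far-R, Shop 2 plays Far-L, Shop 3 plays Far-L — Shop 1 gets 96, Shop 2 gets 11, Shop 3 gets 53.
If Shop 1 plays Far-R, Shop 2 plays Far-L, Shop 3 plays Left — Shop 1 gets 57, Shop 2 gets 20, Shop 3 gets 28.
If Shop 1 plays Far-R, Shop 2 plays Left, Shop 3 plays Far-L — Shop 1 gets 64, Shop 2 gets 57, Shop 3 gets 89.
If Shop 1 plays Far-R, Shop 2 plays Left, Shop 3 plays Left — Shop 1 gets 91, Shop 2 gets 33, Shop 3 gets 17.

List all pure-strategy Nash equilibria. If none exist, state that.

(Right, Far-L, Far-L): Shop 1 can switch to Far-R (78 → 96). Not NE.
(Right, Far-L, Left): Shop 1 can switch to Far-R (24 → 57). Not NE.
(Right, Left, Far-L): Shop 2 can switch to Far-L (76 → 95). Not NE.
(Right, Left, Left): Shop 1 can switch to Far-R (20 → 91). Not NE.
(Far-R, Far-L, Far-L): Shop 2 can switch to Left (11 → 57). Not NE.
(Far-R, Far-L, Left): Shop 2 can switch to Left (20 → 33). Not NE.
(Far-R, Left, Far-L): Shop 1 can switch to Right (64 → 81). Not NE.
(Far-R, Left, Left): Shop 3 can switch to Far-L (17 → 89). Not NE.

No pure-strategy Nash equilibrium.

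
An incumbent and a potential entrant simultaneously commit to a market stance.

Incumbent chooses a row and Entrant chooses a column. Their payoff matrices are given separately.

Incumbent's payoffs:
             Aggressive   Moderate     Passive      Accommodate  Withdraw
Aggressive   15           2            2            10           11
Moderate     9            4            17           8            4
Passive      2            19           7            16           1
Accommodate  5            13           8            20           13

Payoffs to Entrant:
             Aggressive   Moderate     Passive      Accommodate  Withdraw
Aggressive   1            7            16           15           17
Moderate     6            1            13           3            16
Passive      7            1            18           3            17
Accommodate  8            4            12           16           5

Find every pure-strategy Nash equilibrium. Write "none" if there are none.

Mark each player's best response to every combination of opponents' strategies; a profile where every player is best-responding is a pure Nash equilibrium.
Incumbent against Aggressive: payoffs 15, 9, 2, 5 → best response Aggressive.
Incumbent against Moderate: payoffs 2, 4, 19, 13 → best response Passive.
Incumbent against Passive: payoffs 2, 17, 7, 8 → best response Moderate.
Incumbent against Accommodate: payoffs 10, 8, 16, 20 → best response Accommodate.
Incumbent against Withdraw: payoffs 11, 4, 1, 13 → best response Accommodate.
Entrant against Aggressive: payoffs 1, 7, 16, 15, 17 → best response Withdraw.
Entrant against Moderate: payoffs 6, 1, 13, 3, 16 → best response Withdraw.
Entrant against Passive: payoffs 7, 1, 18, 3, 17 → best response Passive.
Entrant against Accommodate: payoffs 8, 4, 12, 16, 5 → best response Accommodate.
Mutual best responses: (Accommodate, Accommodate).

(Accommodate, Accommodate)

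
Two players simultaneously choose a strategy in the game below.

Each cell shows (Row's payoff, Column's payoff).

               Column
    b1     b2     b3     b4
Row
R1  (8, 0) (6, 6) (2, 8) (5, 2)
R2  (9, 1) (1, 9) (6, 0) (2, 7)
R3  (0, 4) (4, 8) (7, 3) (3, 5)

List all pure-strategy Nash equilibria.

none

(R1, b1): Row can switch to R2 (8 → 9). Not NE.
(R1, b2): Column can switch to b3 (6 → 8). Not NE.
(R1, b3): Row can switch to R2 (2 → 6). Not NE.
(R1, b4): Column can switch to b2 (2 → 6). Not NE.
(R2, b1): Column can switch to b2 (1 → 9). Not NE.
(R2, b2): Row can switch to R1 (1 → 6). Not NE.
(R2, b3): Row can switch to R3 (6 → 7). Not NE.
(R2, b4): Row can switch to R1 (2 → 5). Not NE.
(R3, b1): Row can switch to R1 (0 → 8). Not NE.
(R3, b2): Row can switch to R1 (4 → 6). Not NE.
(R3, b3): Column can switch to b1 (3 → 4). Not NE.
(R3, b4): Row can switch to R1 (3 → 5). Not NE.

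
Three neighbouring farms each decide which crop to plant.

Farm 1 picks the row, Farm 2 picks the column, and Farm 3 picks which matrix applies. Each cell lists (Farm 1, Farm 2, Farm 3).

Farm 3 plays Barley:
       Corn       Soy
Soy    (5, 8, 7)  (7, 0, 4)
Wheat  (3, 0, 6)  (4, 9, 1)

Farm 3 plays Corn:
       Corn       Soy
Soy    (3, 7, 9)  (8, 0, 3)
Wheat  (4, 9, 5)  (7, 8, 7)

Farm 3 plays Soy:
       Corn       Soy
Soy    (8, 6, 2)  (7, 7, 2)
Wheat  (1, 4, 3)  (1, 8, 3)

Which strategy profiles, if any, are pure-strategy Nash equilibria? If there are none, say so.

This game has no pure Nash equilibrium.

For each strategy profile, look for a profitable unilateral deviation.
(Soy, Corn, Barley): Farm 3 can switch to Corn (7 → 9). Not NE.
(Soy, Corn, Corn): Farm 1 can switch to Wheat (3 → 4). Not NE.
(Soy, Corn, Soy): Farm 2 can switch to Soy (6 → 7). Not NE.
(Soy, Soy, Barley): Farm 2 can switch to Corn (0 → 8). Not NE.
(Soy, Soy, Corn): Farm 2 can switch to Corn (0 → 7). Not NE.
(Soy, Soy, Soy): Farm 3 can switch to Barley (2 → 4). Not NE.
(The remaining 6 profiles each have a profitable deviation by the same check.)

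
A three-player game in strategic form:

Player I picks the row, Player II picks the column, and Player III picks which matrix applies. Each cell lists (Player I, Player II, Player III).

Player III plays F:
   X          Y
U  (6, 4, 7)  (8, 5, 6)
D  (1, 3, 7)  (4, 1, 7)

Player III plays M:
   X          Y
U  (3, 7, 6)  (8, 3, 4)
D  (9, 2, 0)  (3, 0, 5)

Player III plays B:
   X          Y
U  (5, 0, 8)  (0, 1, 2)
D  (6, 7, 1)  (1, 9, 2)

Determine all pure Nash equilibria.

Player I against (X, F): payoffs 6, 1 → best response U.
Player I against (X, M): payoffs 3, 9 → best response D.
Player I against (X, B): payoffs 5, 6 → best response D.
Player I against (Y, F): payoffs 8, 4 → best response U.
Player I against (Y, M): payoffs 8, 3 → best response U.
Player I against (Y, B): payoffs 0, 1 → best response D.
Player II against (U, F): payoffs 4, 5 → best response Y.
Player II against (U, M): payoffs 7, 3 → best response X.
Player II against (U, B): payoffs 0, 1 → best response Y.
Player II against (D, F): payoffs 3, 1 → best response X.
Player II against (D, M): payoffs 2, 0 → best response X.
Player II against (D, B): payoffs 7, 9 → best response Y.
Player III against (U, X): payoffs 7, 6, 8 → best response B.
Player III against (U, Y): payoffs 6, 4, 2 → best response F.
Player III against (D, X): payoffs 7, 0, 1 → best response F.
Player III against (D, Y): payoffs 7, 5, 2 → best response F.
Mutual best responses: (U, Y, F).

Pure NE: (U, Y, F)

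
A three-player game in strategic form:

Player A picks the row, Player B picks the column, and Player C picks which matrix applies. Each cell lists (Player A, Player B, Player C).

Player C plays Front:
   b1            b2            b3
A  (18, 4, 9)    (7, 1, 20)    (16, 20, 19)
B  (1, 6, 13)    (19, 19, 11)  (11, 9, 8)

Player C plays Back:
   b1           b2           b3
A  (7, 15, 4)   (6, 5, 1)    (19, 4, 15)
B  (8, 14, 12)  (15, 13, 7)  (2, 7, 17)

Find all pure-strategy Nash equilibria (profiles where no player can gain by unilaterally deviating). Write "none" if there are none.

Pure-strategy Nash equilibria: (A, b3, Front) and (B, b2, Front)

(A, b1, Front): Player B can switch to b3 (4 → 20). Not NE.
(A, b1, Back): Player A can switch to B (7 → 8). Not NE.
(A, b2, Front): Player A can switch to B (7 → 19). Not NE.
(A, b2, Back): Player A can switch to B (6 → 15). Not NE.
(A, b3, Front): Player A gets 16, best alternative 11; Player B gets 20, best alternative 4; Player C gets 19, best alternative 15. No profitable deviation — NE.
(A, b3, Back): Player B can switch to b1 (4 → 15). Not NE.
(B, b1, Front): Player A can switch to A (1 → 18). Not NE.
(B, b1, Back): Player C can switch to Front (12 → 13). Not NE.
(B, b2, Front): Player A gets 19, best alternative 7; Player B gets 19, best alternative 9; Player C gets 11, best alternative 7. No profitable deviation — NE.
(B, b2, Back): Player B can switch to b1 (13 → 14). Not NE.
(B, b3, Front): Player A can switch to A (11 → 16). Not NE.
(B, b3, Back): Player A can switch to A (2 → 19). Not NE.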